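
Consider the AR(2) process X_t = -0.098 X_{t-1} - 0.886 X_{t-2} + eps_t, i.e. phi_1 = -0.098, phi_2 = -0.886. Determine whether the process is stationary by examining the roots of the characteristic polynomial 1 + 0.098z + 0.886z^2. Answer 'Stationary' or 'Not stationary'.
\text{Stationary}

The AR(p) characteristic polynomial is P(z) = 1 + 0.098z + 0.886z^2.
Stationarity requires all roots to lie outside the unit circle, i.e. |z| > 1 for every root.
Set 1 + (0.098) z + (0.886) z^2 = 0, i.e. a z^2 + b z + c = 0 with a = 0.886, b = 0.098, c = 1.
Discriminant D = b^2 - 4ac = (0.098)^2 - 4*(0.886)*1 = 0.009604 - (3.544) = -3.534396.
D < 0, so the roots are the complex-conjugate pair z = (-b +/- i sqrt(-D)) / (2a) = -0.0553 +/- 1.0609i.
For a conjugate pair |z|^2 = z * conj(z) = (product of roots) = c/a = 1/(0.886) = 1.128668, so |z| = sqrt(1.128668) = 1.0624 for both roots.
Moduli of all roots: 1.0624, 1.0624.
All moduli strictly greater than 1? Yes.
Verdict: Stationary.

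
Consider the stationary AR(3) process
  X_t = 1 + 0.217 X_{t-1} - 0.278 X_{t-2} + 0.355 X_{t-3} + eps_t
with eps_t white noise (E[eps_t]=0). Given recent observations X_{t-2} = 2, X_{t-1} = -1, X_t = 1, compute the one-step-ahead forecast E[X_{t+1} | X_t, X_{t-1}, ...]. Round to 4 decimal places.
E[X_{t+1} \mid \mathcal F_t] = 2.2050

For an AR(p) model X_t = c + sum_i phi_i X_{t-i} + eps_t, the
one-step-ahead conditional mean is
  E[X_{t+1} | X_t, ...] = c + sum_i phi_i X_{t+1-i}.
Substitute known values:
  E[X_{t+1} | ...] = 1 + (0.217) * (1) + (-0.278) * (-1) + (0.355) * (2)
                   = 2.2050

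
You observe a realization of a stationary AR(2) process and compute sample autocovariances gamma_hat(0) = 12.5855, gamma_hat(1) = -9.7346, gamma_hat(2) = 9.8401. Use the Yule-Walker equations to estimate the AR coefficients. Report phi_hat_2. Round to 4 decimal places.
\hat\phi_{2} = 0.4570

The Yule-Walker equations for an AR(p) process read, in matrix form,
  Gamma_p phi = r_p,   with   (Gamma_p)_{ij} = gamma(|i - j|),
                       (r_p)_i = gamma(i),   i,j = 1..p.
Substitute the sample gammas (Toeplitz matrix and right-hand side of size 2):
  Gamma_p = [[12.5855, -9.7346], [-9.7346, 12.5855]]
  r_p     = [-9.7346, 9.8401]
Written out:
  12.5855 phi_1 - 9.7346 phi_2 = -9.7346
  -9.7346 phi_1 + 12.5855 phi_2 = 9.8401
Solve by Cramer's rule:
  det = gamma(0)^2 - gamma(1)^2 = (12.5855)^2 - (-9.7346)^2 = 158.39481025 - 94.76243716 = 63.63237309
  phi_hat_1 = [gamma(1) gamma(0) - gamma(1) gamma(2)] / det = [(-9.7346)(12.5855) - (-9.7346)(9.8401)] / 63.63237309 = -26.72537084 / 63.63237309 = -0.42
  phi_hat_2 = [gamma(0) gamma(2) - gamma(1)^2] / det = [(12.5855)(9.8401) - (-9.7346)^2] / 63.63237309 = 29.08014139 / 63.63237309 = 0.457
So phi_hat = [-0.4200, 0.4570].
Therefore phi_hat_2 = 0.4570.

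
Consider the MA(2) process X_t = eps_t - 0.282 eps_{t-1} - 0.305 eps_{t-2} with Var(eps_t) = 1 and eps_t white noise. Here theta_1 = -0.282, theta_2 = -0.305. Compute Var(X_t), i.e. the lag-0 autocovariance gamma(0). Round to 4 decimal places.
\gamma(0) = 1.1725

For an MA(q) process X_t = eps_t + sum_i theta_i eps_{t-i} with
Var(eps_t) = sigma^2, the variance is
  gamma(0) = sigma^2 * (1 + sum_i theta_i^2).
  sum_i theta_i^2 = (-0.282)^2 + (-0.305)^2 = 0.079524 + 0.093025 = 0.172549.
  gamma(0) = 1 * (1 + 0.172549) = 1 * 1.172549 = 1.172549, which rounds to 1.1725.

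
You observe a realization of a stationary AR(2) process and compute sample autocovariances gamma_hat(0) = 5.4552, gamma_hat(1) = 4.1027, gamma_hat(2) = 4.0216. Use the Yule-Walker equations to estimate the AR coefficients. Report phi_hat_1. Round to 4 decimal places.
\hat\phi_{1} = 0.4550

The Yule-Walker equations for an AR(p) process read, in matrix form,
  Gamma_p phi = r_p,   with   (Gamma_p)_{ij} = gamma(|i - j|),
                       (r_p)_i = gamma(i),   i,j = 1..p.
Substitute the sample gammas (Toeplitz matrix and right-hand side of size 2):
  Gamma_p = [[5.4552, 4.1027], [4.1027, 5.4552]]
  r_p     = [4.1027, 4.0216]
Written out:
  5.4552 phi_1 + 4.1027 phi_2 = 4.1027
  4.1027 phi_1 + 5.4552 phi_2 = 4.0216
Solve by Cramer's rule:
  det = gamma(0)^2 - gamma(1)^2 = (5.4552)^2 - (4.1027)^2 = 29.75920704 - 16.83214729 = 12.92705975
  phi_hat_1 = [gamma(1) gamma(0) - gamma(1) gamma(2)] / det = [(4.1027)(5.4552) - (4.1027)(4.0216)] / 12.92705975 = 5.88163072 / 12.92705975 = 0.455
  phi_hat_2 = [gamma(0) gamma(2) - gamma(1)^2] / det = [(5.4552)(4.0216) - (4.1027)^2] / 12.92705975 = 5.10648503 / 12.92705975 = 0.395
So phi_hat = [0.4550, 0.3950].
Therefore phi_hat_1 = 0.4550.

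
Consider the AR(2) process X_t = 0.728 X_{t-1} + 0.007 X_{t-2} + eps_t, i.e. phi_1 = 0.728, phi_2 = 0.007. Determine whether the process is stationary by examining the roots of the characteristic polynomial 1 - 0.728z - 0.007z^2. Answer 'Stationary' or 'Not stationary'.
\text{Stationary}

The AR(p) characteristic polynomial is P(z) = 1 - 0.728z - 0.007z^2.
Stationarity requires all roots to lie outside the unit circle, i.e. |z| > 1 for every root.
Set 1 + (-0.728) z + (-0.007) z^2 = 0, i.e. a z^2 + b z + c = 0 with a = -0.007, b = -0.728, c = 1.
Discriminant D = b^2 - 4ac = (-0.728)^2 - 4*(-0.007)*1 = 0.529984 - (-0.028) = 0.557984.
D >= 0, so the roots are real: z = (-b +/- sqrt(D)) / (2a) = (0.728 +/- 0.746983) / (-0.014).
  z_1 = (0.728 + 0.746983) / (-0.014) = -105.3559,   |z_1| = 105.3559.
  z_2 = (0.728 - 0.746983) / (-0.014) = 1.3559,   |z_2| = 1.3559.
Moduli of all roots: 105.3559, 1.3559.
All moduli strictly greater than 1? Yes.
Verdict: Stationary.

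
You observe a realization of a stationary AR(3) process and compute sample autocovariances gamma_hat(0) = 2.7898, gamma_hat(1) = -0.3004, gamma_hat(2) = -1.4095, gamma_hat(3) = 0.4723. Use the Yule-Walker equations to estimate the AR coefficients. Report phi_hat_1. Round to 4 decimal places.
\hat\phi_{1} = -0.1420

The Yule-Walker equations for an AR(p) process read, in matrix form,
  Gamma_p phi = r_p,   with   (Gamma_p)_{ij} = gamma(|i - j|),
                       (r_p)_i = gamma(i),   i,j = 1..p.
Substitute the sample gammas (Toeplitz matrix and right-hand side of size 3):
  Gamma_p = [[2.7898, -0.3004, -1.4095], [-0.3004, 2.7898, -0.3004], [-1.4095, -0.3004, 2.7898]]
  r_p     = [-0.3004, -1.4095, 0.4723]
Written out (R1..R3):
  (R1) 2.7898 phi_1 - 0.3004 phi_2 - 1.4095 phi_3 = -0.3004
  (R2) -0.3004 phi_1 + 2.7898 phi_2 - 0.3004 phi_3 = -1.4095
  (R3) -1.4095 phi_1 - 0.3004 phi_2 + 2.7898 phi_3 = 0.4723
Gaussian elimination:
  R2 <- R2 - (-0.3004/2.7898) R1 = R2 - (-0.107678) R1:  2.757454 phi_2 - 0.452172 phi_3 = -1.441846
  R3 <- R3 - (-1.4095/2.7898) R1 = R3 - (-0.505233) R1:  -0.452172 phi_2 + 2.077674 phi_3 = 0.320528
  R3 <- R3 - (-0.452172/2.757454) R2 = R3 - (-0.163982) R2:  2.003526 phi_3 = 0.084091
Back-substitution:
  phi_hat_3 = 0.084091 / 2.003526 = 0.041972
  phi_hat_2 = (-1.441846 - (-0.452172)(0.041972)) / 2.757454 = -0.516008
  phi_hat_1 = (-0.3004 - (-0.3004)(-0.516008) - (-1.4095)(0.041972)) / 2.7898 = -0.142035
So phi_hat = [-0.1420, -0.5160, 0.0420].
Therefore phi_hat_1 = -0.1420.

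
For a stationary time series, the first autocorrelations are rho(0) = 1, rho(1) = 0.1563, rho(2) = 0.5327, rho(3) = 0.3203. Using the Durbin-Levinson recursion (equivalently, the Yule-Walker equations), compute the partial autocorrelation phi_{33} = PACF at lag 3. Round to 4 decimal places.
\phi_{33} = 0.2800

The PACF at lag k is phi_{kk}, the last component of the solution
to the Yule-Walker system G_k phi = r_k where
  (G_k)_{ij} = rho(|i - j|), (r_k)_i = rho(i), i,j = 1..k.
Equivalently, Durbin-Levinson gives phi_{kk} iteratively:
  phi_{11} = rho(1)
  phi_{kk} = [rho(k) - sum_{j=1..k-1} phi_{k-1,j} rho(k-j)]
            / [1 - sum_{j=1..k-1} phi_{k-1,j} rho(j)],
  phi_{k,j} = phi_{k-1,j} - phi_{kk} phi_{k-1,k-j},  j = 1..k-1.
Step k = 1:
  phi_11 = rho(1) = 0.1563.
Step k = 2:
  phi_22 = [rho(2) - phi_11 rho(1)] / [1 - phi_11 rho(1)] = [0.5327 - (0.1563)(0.1563)] / [1 - (0.1563)(0.1563)]
         = 0.50827031 / 0.97557031 = 0.520998.
  Update: phi_21 = phi_11 - phi_22 phi_11 = 0.1563 - (0.520998)(0.1563) = 0.074868.
Step k = 3:
  phi_33 = [rho(3) - phi_21 rho(2) - phi_22 rho(1)] / [1 - phi_21 rho(1) - phi_22 rho(2)]
    numerator   = 0.3203 - (0.074868)(0.5327) - (0.520998)(0.1563) = 0.19898581
    denominator = 1 - (0.074868)(0.1563) - (0.520998)(0.5327) = 0.71076243
  phi_33 = 0.19898581 / 0.71076243 = 0.28.
Therefore phi_{33} = 0.2800.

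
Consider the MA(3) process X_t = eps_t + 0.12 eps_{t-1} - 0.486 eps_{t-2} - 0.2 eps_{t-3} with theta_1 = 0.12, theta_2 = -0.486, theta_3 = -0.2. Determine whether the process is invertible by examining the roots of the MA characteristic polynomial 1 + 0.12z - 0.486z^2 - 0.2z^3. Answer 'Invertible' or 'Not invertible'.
\text{Invertible}

The MA(q) characteristic polynomial is P(z) = 1 + 0.12z - 0.486z^2 - 0.2z^3.
Invertibility requires all roots to lie outside the unit circle, i.e. |z| > 1 for every root.
Degree 3: look for a simple real root z0 first, then factor out (1 - z/z0) and solve the remaining quadratic.
Testing z0 = 1.25: P(1.25) = 1 + (0.12)(1.25) + (-0.486)(1.25)^2 + (-0.2)(1.25)^3
  = 1 + (0.15) + (-0.759375) + (-0.390625) = 0.  So z_0 = 1.25 is a root, |z_0| = 1.25.
Divide out the factor (1 - 0.8 z) = (1 - z/z0) (since 1/z0 = 0.8):
  P(z) = (1 - 0.8 z)(1 + (0.92) z + (0.25) z^2)
  [check: z-coef 0.92 - (0.8) = 0.12; z^2-coef 0.25 - (0.8)(0.92) = -0.486; z^3-coef -(0.8)(0.25) = -0.2.]
Remaining roots from the quadratic factor 1 + (0.92) z + (0.25) z^2:
  Set 1 + (0.92) z + (0.25) z^2 = 0, i.e. a z^2 + b z + c = 0 with a = 0.25, b = 0.92, c = 1.
  Discriminant D = b^2 - 4ac = (0.92)^2 - 4*(0.25)*1 = 0.8464 - (1) = -0.1536.
  D < 0, so the roots are the complex-conjugate pair z = (-b +/- i sqrt(-D)) / (2a) = -1.84 +/- 0.7838i.
  For a conjugate pair |z|^2 = z * conj(z) = (product of roots) = c/a = 1/(0.25) = 4, so |z| = sqrt(4) = 2 for both roots.
Moduli of all roots: 1.2500, 2.0000, 2.0000.
All moduli strictly greater than 1? Yes.
Verdict: Invertible.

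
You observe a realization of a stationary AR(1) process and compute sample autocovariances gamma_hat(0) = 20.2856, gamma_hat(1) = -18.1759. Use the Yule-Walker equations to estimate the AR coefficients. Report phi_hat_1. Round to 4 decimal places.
\hat\phi_{1} = -0.8960

The Yule-Walker equations for an AR(p) process read, in matrix form,
  Gamma_p phi = r_p,   with   (Gamma_p)_{ij} = gamma(|i - j|),
                       (r_p)_i = gamma(i),   i,j = 1..p.
Substitute the sample gammas (Toeplitz matrix and right-hand side of size 1):
  Gamma_p = [[20.2856]]
  r_p     = [-18.1759]
With p = 1 this is the single equation gamma(0) phi_1 = gamma(1):
  phi_hat_1 = gamma(1) / gamma(0) = -18.1759 / 20.2856 = -0.8960.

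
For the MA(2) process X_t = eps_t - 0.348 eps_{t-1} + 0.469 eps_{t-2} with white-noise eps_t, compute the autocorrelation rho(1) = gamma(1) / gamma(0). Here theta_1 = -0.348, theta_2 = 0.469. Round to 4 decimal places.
\rho(1) = -0.3812

For an MA(q) process with theta_0 = 1, the autocovariance is
  gamma(k) = sigma^2 * sum_{i=0..q-k} theta_i * theta_{i+k},
and rho(k) = gamma(k) / gamma(0). Sigma^2 cancels.
  numerator   = (1)*(-0.348) + (-0.348)*(0.469) = -0.511212.
  denominator = (1)^2 + (-0.348)^2 + (0.469)^2 = 1.341065.
  rho(1) = -0.511212 / 1.341065 = -0.3812.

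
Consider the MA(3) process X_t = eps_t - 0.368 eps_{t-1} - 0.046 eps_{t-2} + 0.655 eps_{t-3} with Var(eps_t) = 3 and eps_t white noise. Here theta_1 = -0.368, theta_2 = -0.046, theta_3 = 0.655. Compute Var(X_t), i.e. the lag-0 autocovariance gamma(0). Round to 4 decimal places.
\gamma(0) = 4.6997

For an MA(q) process X_t = eps_t + sum_i theta_i eps_{t-i} with
Var(eps_t) = sigma^2, the variance is
  gamma(0) = sigma^2 * (1 + sum_i theta_i^2).
  sum_i theta_i^2 = (-0.368)^2 + (-0.046)^2 + (0.655)^2 = 0.135424 + 0.002116 + 0.429025 = 0.566565.
  gamma(0) = 3 * (1 + 0.566565) = 3 * 1.566565 = 4.699695, which rounds to 4.6997.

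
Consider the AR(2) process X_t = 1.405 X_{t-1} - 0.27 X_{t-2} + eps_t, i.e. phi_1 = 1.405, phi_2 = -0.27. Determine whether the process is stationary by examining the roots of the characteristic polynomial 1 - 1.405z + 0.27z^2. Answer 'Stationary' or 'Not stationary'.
\text{Not stationary}

The AR(p) characteristic polynomial is P(z) = 1 - 1.405z + 0.27z^2.
Stationarity requires all roots to lie outside the unit circle, i.e. |z| > 1 for every root.
Set 1 + (-1.405) z + (0.27) z^2 = 0, i.e. a z^2 + b z + c = 0 with a = 0.27, b = -1.405, c = 1.
Discriminant D = b^2 - 4ac = (-1.405)^2 - 4*(0.27)*1 = 1.974025 - (1.08) = 0.894025.
D >= 0, so the roots are real: z = (-b +/- sqrt(D)) / (2a) = (1.405 +/- 0.945529) / (0.54).
  z_1 = (1.405 + 0.945529) / (0.54) = 4.3528,   |z_1| = 4.3528.
  z_2 = (1.405 - 0.945529) / (0.54) = 0.8509,   |z_2| = 0.8509.
Moduli of all roots: 4.3528, 0.8509.
All moduli strictly greater than 1? No.
Verdict: Not stationary.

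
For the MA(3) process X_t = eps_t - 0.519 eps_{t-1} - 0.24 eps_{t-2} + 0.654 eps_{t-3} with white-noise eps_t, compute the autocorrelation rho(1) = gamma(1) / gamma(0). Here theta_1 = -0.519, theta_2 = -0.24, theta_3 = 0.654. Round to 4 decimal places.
\rho(1) = -0.3142

For an MA(q) process with theta_0 = 1, the autocovariance is
  gamma(k) = sigma^2 * sum_{i=0..q-k} theta_i * theta_{i+k},
and rho(k) = gamma(k) / gamma(0). Sigma^2 cancels.
  numerator   = (1)*(-0.519) + (-0.519)*(-0.24) + (-0.24)*(0.654) = -0.5514.
  denominator = (1)^2 + (-0.519)^2 + (-0.24)^2 + (0.654)^2 = 1.754677.
  rho(1) = -0.5514 / 1.754677 = -0.3142.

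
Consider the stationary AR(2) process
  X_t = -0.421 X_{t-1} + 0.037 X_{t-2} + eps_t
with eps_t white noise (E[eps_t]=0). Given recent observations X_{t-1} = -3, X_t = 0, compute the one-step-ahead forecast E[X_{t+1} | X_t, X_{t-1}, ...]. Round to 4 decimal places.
E[X_{t+1} \mid \mathcal F_t] = -0.1110

For an AR(p) model X_t = c + sum_i phi_i X_{t-i} + eps_t, the
one-step-ahead conditional mean is
  E[X_{t+1} | X_t, ...] = c + sum_i phi_i X_{t+1-i}.
Substitute known values:
  E[X_{t+1} | ...] = (-0.421) * (0) + (0.037) * (-3)
                   = -0.1110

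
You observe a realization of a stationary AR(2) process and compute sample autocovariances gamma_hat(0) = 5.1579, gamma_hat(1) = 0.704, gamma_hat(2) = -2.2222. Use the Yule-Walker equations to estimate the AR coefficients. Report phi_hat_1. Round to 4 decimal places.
\hat\phi_{1} = 0.1990

The Yule-Walker equations for an AR(p) process read, in matrix form,
  Gamma_p phi = r_p,   with   (Gamma_p)_{ij} = gamma(|i - j|),
                       (r_p)_i = gamma(i),   i,j = 1..p.
Substitute the sample gammas (Toeplitz matrix and right-hand side of size 2):
  Gamma_p = [[5.1579, 0.704], [0.704, 5.1579]]
  r_p     = [0.704, -2.2222]
Written out:
  5.1579 phi_1 + 0.704 phi_2 = 0.704
  0.704 phi_1 + 5.1579 phi_2 = -2.2222
Solve by Cramer's rule:
  det = gamma(0)^2 - gamma(1)^2 = (5.1579)^2 - (0.704)^2 = 26.60393241 - 0.495616 = 26.10831641
  phi_hat_1 = [gamma(1) gamma(0) - gamma(1) gamma(2)] / det = [(0.704)(5.1579) - (0.704)(-2.2222)] / 26.10831641 = 5.1955904 / 26.10831641 = 0.199
  phi_hat_2 = [gamma(0) gamma(2) - gamma(1)^2] / det = [(5.1579)(-2.2222) - (0.704)^2] / 26.10831641 = -11.95750138 / 26.10831641 = -0.458
So phi_hat = [0.1990, -0.4580].
Therefore phi_hat_1 = 0.1990.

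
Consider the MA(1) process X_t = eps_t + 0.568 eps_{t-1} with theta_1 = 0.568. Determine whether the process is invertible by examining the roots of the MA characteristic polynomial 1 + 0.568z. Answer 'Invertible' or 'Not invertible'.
\text{Invertible}

The MA(q) characteristic polynomial is P(z) = 1 + 0.568z.
Invertibility requires all roots to lie outside the unit circle, i.e. |z| > 1 for every root.
This is linear in z: 1 + (0.568) z = 0  =>  z = -1/(0.568) = -1.760563,  |z| = 1.760563.
Moduli of all roots: 1.7606.
All moduli strictly greater than 1? Yes.
Verdict: Invertible.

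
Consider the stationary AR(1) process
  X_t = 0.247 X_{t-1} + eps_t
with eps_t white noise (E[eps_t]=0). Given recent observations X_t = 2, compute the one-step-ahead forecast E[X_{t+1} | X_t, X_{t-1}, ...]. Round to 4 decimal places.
E[X_{t+1} \mid \mathcal F_t] = 0.4940

For an AR(p) model X_t = c + sum_i phi_i X_{t-i} + eps_t, the
one-step-ahead conditional mean is
  E[X_{t+1} | X_t, ...] = c + sum_i phi_i X_{t+1-i}.
Substitute known values:
  E[X_{t+1} | ...] = (0.247) * (2)
                   = 0.4940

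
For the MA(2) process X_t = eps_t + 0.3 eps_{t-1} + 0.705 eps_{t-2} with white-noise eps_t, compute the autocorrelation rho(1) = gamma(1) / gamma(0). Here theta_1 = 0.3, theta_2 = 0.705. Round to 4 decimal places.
\rho(1) = 0.3223

For an MA(q) process with theta_0 = 1, the autocovariance is
  gamma(k) = sigma^2 * sum_{i=0..q-k} theta_i * theta_{i+k},
and rho(k) = gamma(k) / gamma(0). Sigma^2 cancels.
  numerator   = (1)*(0.3) + (0.3)*(0.705) = 0.5115.
  denominator = (1)^2 + (0.3)^2 + (0.705)^2 = 1.587025.
  rho(1) = 0.5115 / 1.587025 = 0.3223.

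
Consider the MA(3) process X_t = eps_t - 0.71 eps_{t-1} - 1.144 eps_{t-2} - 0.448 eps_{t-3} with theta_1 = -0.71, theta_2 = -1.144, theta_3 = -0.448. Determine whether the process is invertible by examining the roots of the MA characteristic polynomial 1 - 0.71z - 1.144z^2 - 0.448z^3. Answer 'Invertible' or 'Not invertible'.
\text{Not invertible}

The MA(q) characteristic polynomial is P(z) = 1 - 0.71z - 1.144z^2 - 0.448z^3.
Invertibility requires all roots to lie outside the unit circle, i.e. |z| > 1 for every root.
Degree 3: look for a simple real root z0 first, then factor out (1 - z/z0) and solve the remaining quadratic.
Testing z0 = 0.625: P(0.625) = 1 + (-0.71)(0.625) + (-1.144)(0.625)^2 + (-0.448)(0.625)^3
  = 1 + (-0.44375) + (-0.446875) + (-0.109375) = 0.  So z_0 = 0.625 is a root, |z_0| = 0.625.
Divide out the factor (1 - 1.6 z) = (1 - z/z0) (since 1/z0 = 1.6):
  P(z) = (1 - 1.6 z)(1 + (0.89) z + (0.28) z^2)
  [check: z-coef 0.89 - (1.6) = -0.71; z^2-coef 0.28 - (1.6)(0.89) = -1.144; z^3-coef -(1.6)(0.28) = -0.448.]
Remaining roots from the quadratic factor 1 + (0.89) z + (0.28) z^2:
  Set 1 + (0.89) z + (0.28) z^2 = 0, i.e. a z^2 + b z + c = 0 with a = 0.28, b = 0.89, c = 1.
  Discriminant D = b^2 - 4ac = (0.89)^2 - 4*(0.28)*1 = 0.7921 - (1.12) = -0.3279.
  D < 0, so the roots are the complex-conjugate pair z = (-b +/- i sqrt(-D)) / (2a) = -1.5893 +/- 1.0225i.
  For a conjugate pair |z|^2 = z * conj(z) = (product of roots) = c/a = 1/(0.28) = 3.571429, so |z| = sqrt(3.571429) = 1.8898 for both roots.
Moduli of all roots: 0.6250, 1.8898, 1.8898.
All moduli strictly greater than 1? No.
Verdict: Not invertible.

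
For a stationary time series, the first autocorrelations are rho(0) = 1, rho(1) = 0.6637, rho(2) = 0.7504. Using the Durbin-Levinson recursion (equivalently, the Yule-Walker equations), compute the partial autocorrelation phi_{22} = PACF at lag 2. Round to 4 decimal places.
\phi_{22} = 0.5539

The PACF at lag k is phi_{kk}, the last component of the solution
to the Yule-Walker system G_k phi = r_k where
  (G_k)_{ij} = rho(|i - j|), (r_k)_i = rho(i), i,j = 1..k.
Equivalently, Durbin-Levinson gives phi_{kk} iteratively:
  phi_{11} = rho(1)
  phi_{kk} = [rho(k) - sum_{j=1..k-1} phi_{k-1,j} rho(k-j)]
            / [1 - sum_{j=1..k-1} phi_{k-1,j} rho(j)],
  phi_{k,j} = phi_{k-1,j} - phi_{kk} phi_{k-1,k-j},  j = 1..k-1.
Step k = 1:
  phi_11 = rho(1) = 0.6637.
Step k = 2:
  phi_22 = [rho(2) - phi_11 rho(1)] / [1 - phi_11 rho(1)] = [0.7504 - (0.6637)(0.6637)] / [1 - (0.6637)(0.6637)]
         = 0.30990231 / 0.55950231 = 0.5539.
Therefore phi_{22} = 0.5539.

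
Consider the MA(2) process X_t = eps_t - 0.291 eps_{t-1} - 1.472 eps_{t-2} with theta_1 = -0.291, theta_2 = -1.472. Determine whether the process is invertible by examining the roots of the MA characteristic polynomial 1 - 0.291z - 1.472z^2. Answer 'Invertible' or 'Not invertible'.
\text{Not invertible}

The MA(q) characteristic polynomial is P(z) = 1 - 0.291z - 1.472z^2.
Invertibility requires all roots to lie outside the unit circle, i.e. |z| > 1 for every root.
Set 1 + (-0.291) z + (-1.472) z^2 = 0, i.e. a z^2 + b z + c = 0 with a = -1.472, b = -0.291, c = 1.
Discriminant D = b^2 - 4ac = (-0.291)^2 - 4*(-1.472)*1 = 0.084681 - (-5.888) = 5.972681.
D >= 0, so the roots are real: z = (-b +/- sqrt(D)) / (2a) = (0.291 +/- 2.443907) / (-2.944).
  z_1 = (0.291 + 2.443907) / (-2.944) = -0.929,   |z_1| = 0.929.
  z_2 = (0.291 - 2.443907) / (-2.944) = 0.7313,   |z_2| = 0.7313.
Moduli of all roots: 0.9290, 0.7313.
All moduli strictly greater than 1? No.
Verdict: Not invertible.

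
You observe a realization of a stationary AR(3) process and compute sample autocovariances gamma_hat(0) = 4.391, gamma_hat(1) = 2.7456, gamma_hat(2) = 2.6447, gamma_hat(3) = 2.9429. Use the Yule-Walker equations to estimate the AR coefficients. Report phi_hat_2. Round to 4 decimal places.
\hat\phi_{2} = 0.1890

The Yule-Walker equations for an AR(p) process read, in matrix form,
  Gamma_p phi = r_p,   with   (Gamma_p)_{ij} = gamma(|i - j|),
                       (r_p)_i = gamma(i),   i,j = 1..p.
Substitute the sample gammas (Toeplitz matrix and right-hand side of size 3):
  Gamma_p = [[4.391, 2.7456, 2.6447], [2.7456, 4.391, 2.7456], [2.6447, 2.7456, 4.391]]
  r_p     = [2.7456, 2.6447, 2.9429]
Written out (R1..R3):
  (R1) 4.391 phi_1 + 2.7456 phi_2 + 2.6447 phi_3 = 2.7456
  (R2) 2.7456 phi_1 + 4.391 phi_2 + 2.7456 phi_3 = 2.6447
  (R3) 2.6447 phi_1 + 2.7456 phi_2 + 4.391 phi_3 = 2.9429
Gaussian elimination:
  R2 <- R2 - (2.7456/4.391) R1 = R2 - (0.625279) R1:  2.674234 phi_2 + 1.091925 phi_3 = 0.927934
  R3 <- R3 - (2.6447/4.391) R1 = R3 - (0.6023) R1:  1.091925 phi_2 + 2.798097 phi_3 = 1.289225
  R3 <- R3 - (1.091925/2.674234) R2 = R3 - (0.408313) R2:  2.35225 phi_3 = 0.910337
Back-substitution:
  phi_hat_3 = 0.910337 / 2.35225 = 0.387007
  phi_hat_2 = (0.927934 - (1.091925)(0.387007)) / 2.674234 = 0.188971
  phi_hat_1 = (2.7456 - (2.7456)(0.188971) - (2.6447)(0.387007)) / 4.391 = 0.274025
So phi_hat = [0.2740, 0.1890, 0.3870].
Therefore phi_hat_2 = 0.1890.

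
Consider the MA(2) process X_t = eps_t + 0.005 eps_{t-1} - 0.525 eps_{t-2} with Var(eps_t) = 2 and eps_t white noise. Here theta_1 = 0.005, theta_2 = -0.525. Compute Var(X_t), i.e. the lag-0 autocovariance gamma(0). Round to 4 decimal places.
\gamma(0) = 2.5513

For an MA(q) process X_t = eps_t + sum_i theta_i eps_{t-i} with
Var(eps_t) = sigma^2, the variance is
  gamma(0) = sigma^2 * (1 + sum_i theta_i^2).
  sum_i theta_i^2 = (0.005)^2 + (-0.525)^2 = 0.000025 + 0.275625 = 0.27565.
  gamma(0) = 2 * (1 + 0.27565) = 2 * 1.27565 = 2.5513.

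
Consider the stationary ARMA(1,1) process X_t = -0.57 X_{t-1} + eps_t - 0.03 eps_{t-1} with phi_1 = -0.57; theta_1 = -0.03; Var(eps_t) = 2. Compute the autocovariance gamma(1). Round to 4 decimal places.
\gamma(1) = -1.8079

Multiply the model equation by X_{t-k} and take expectations. With theta_0 = psi_0 = 1 and psi_j the MA(infinity) weights, this gives
  gamma(k) - sum_i phi_i gamma(k-i) = c_k,
  c_k = sigma^2 * sum_{j=k..q} theta_j psi_{j-k}   (c_k = 0 for k > q),
using gamma(-m) = gamma(m).
psi-weights needed (psi_j = theta_j + sum_i phi_i psi_{j-i}):
  psi_1 = theta_1 + phi_1 = -0.03 + (-0.57) = -0.6
Right-hand sides:
  c_0 = sigma^2 (1 + theta_1 psi_1) = 2 * (1 + (-0.03)(-0.6)) = 2 * 1.018 = 2.036
  c_1 = sigma^2 theta_1 = 2 * (-0.03) = -0.06
  c_2 = 0
Equations for k = 0 and k = 1 (AR order 1):
  gamma(0) = phi_1 gamma(1) + c_0
  gamma(1) = phi_1 gamma(0) + c_1
Substituting the second into the first: gamma(0) (1 - phi_1^2) = c_0 + phi_1 c_1, so
  gamma(0) = (c_0 + phi_1 c_1) / (1 - phi_1^2) = (2.036 + (-0.57)(-0.06)) / (1 - (-0.57)^2) = 2.0702 / 0.6751 = 3.066509.
  gamma(1) = phi_1 gamma(0) + c_1 = (-0.57)(3.066509) + (-0.06) = -1.80791.
Therefore gamma(1) = -1.8079 (to 4 decimal places).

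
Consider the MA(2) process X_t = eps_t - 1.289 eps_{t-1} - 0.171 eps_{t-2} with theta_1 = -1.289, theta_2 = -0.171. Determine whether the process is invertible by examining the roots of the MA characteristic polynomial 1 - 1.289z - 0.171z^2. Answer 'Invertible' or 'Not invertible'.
\text{Not invertible}

The MA(q) characteristic polynomial is P(z) = 1 - 1.289z - 0.171z^2.
Invertibility requires all roots to lie outside the unit circle, i.e. |z| > 1 for every root.
Set 1 + (-1.289) z + (-0.171) z^2 = 0, i.e. a z^2 + b z + c = 0 with a = -0.171, b = -1.289, c = 1.
Discriminant D = b^2 - 4ac = (-1.289)^2 - 4*(-0.171)*1 = 1.661521 - (-0.684) = 2.345521.
D >= 0, so the roots are real: z = (-b +/- sqrt(D)) / (2a) = (1.289 +/- 1.531509) / (-0.342).
  z_1 = (1.289 + 1.531509) / (-0.342) = -8.2471,   |z_1| = 8.2471.
  z_2 = (1.289 - 1.531509) / (-0.342) = 0.7091,   |z_2| = 0.7091.
Moduli of all roots: 8.2471, 0.7091.
All moduli strictly greater than 1? No.
Verdict: Not invertible.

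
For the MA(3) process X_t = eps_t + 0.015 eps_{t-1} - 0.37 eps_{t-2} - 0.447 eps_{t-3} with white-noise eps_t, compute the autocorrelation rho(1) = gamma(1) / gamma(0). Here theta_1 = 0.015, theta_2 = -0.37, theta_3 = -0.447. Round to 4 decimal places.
\rho(1) = 0.1308

For an MA(q) process with theta_0 = 1, the autocovariance is
  gamma(k) = sigma^2 * sum_{i=0..q-k} theta_i * theta_{i+k},
and rho(k) = gamma(k) / gamma(0). Sigma^2 cancels.
  numerator   = (1)*(0.015) + (0.015)*(-0.37) + (-0.37)*(-0.447) = 0.17484.
  denominator = (1)^2 + (0.015)^2 + (-0.37)^2 + (-0.447)^2 = 1.336934.
  rho(1) = 0.17484 / 1.336934 = 0.1308.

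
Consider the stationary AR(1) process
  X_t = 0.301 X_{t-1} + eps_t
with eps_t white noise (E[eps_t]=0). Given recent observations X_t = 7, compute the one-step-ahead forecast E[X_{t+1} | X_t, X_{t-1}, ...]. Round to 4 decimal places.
E[X_{t+1} \mid \mathcal F_t] = 2.1070

For an AR(p) model X_t = c + sum_i phi_i X_{t-i} + eps_t, the
one-step-ahead conditional mean is
  E[X_{t+1} | X_t, ...] = c + sum_i phi_i X_{t+1-i}.
Substitute known values:
  E[X_{t+1} | ...] = (0.301) * (7)
                   = 2.1070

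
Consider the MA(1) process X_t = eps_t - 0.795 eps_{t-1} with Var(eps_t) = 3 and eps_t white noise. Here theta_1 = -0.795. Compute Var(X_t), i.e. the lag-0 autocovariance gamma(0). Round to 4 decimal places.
\gamma(0) = 4.8961

For an MA(q) process X_t = eps_t + sum_i theta_i eps_{t-i} with
Var(eps_t) = sigma^2, the variance is
  gamma(0) = sigma^2 * (1 + sum_i theta_i^2).
  sum_i theta_i^2 = (-0.795)^2 = 0.632025.
  gamma(0) = 3 * (1 + 0.632025) = 3 * 1.632025 = 4.896075, which rounds to 4.8961.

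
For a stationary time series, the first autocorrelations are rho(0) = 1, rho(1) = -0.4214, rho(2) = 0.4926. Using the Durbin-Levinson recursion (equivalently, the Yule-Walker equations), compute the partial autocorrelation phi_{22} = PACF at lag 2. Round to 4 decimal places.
\phi_{22} = 0.3830

The PACF at lag k is phi_{kk}, the last component of the solution
to the Yule-Walker system G_k phi = r_k where
  (G_k)_{ij} = rho(|i - j|), (r_k)_i = rho(i), i,j = 1..k.
Equivalently, Durbin-Levinson gives phi_{kk} iteratively:
  phi_{11} = rho(1)
  phi_{kk} = [rho(k) - sum_{j=1..k-1} phi_{k-1,j} rho(k-j)]
            / [1 - sum_{j=1..k-1} phi_{k-1,j} rho(j)],
  phi_{k,j} = phi_{k-1,j} - phi_{kk} phi_{k-1,k-j},  j = 1..k-1.
Step k = 1:
  phi_11 = rho(1) = -0.4214.
Step k = 2:
  phi_22 = [rho(2) - phi_11 rho(1)] / [1 - phi_11 rho(1)] = [0.4926 - (-0.4214)(-0.4214)] / [1 - (-0.4214)(-0.4214)]
         = 0.31502204 / 0.82242204 = 0.383.
Therefore phi_{22} = 0.3830.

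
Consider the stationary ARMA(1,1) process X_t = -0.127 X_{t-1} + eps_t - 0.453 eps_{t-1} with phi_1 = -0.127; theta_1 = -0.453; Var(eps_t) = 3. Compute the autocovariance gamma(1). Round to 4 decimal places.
\gamma(1) = -1.8703

Multiply the model equation by X_{t-k} and take expectations. With theta_0 = psi_0 = 1 and psi_j the MA(infinity) weights, this gives
  gamma(k) - sum_i phi_i gamma(k-i) = c_k,
  c_k = sigma^2 * sum_{j=k..q} theta_j psi_{j-k}   (c_k = 0 for k > q),
using gamma(-m) = gamma(m).
psi-weights needed (psi_j = theta_j + sum_i phi_i psi_{j-i}):
  psi_1 = theta_1 + phi_1 = -0.453 + (-0.127) = -0.58
Right-hand sides:
  c_0 = sigma^2 (1 + theta_1 psi_1) = 3 * (1 + (-0.453)(-0.58)) = 3 * 1.26274 = 3.78822
  c_1 = sigma^2 theta_1 = 3 * (-0.453) = -1.359
  c_2 = 0
Equations for k = 0 and k = 1 (AR order 1):
  gamma(0) = phi_1 gamma(1) + c_0
  gamma(1) = phi_1 gamma(0) + c_1
Substituting the second into the first: gamma(0) (1 - phi_1^2) = c_0 + phi_1 c_1, so
  gamma(0) = (c_0 + phi_1 c_1) / (1 - phi_1^2) = (3.78822 + (-0.127)(-1.359)) / (1 - (-0.127)^2) = 3.960813 / 0.983871 = 4.025744.
  gamma(1) = phi_1 gamma(0) + c_1 = (-0.127)(4.025744) + (-1.359) = -1.87027.
Therefore gamma(1) = -1.8703 (to 4 decimal places).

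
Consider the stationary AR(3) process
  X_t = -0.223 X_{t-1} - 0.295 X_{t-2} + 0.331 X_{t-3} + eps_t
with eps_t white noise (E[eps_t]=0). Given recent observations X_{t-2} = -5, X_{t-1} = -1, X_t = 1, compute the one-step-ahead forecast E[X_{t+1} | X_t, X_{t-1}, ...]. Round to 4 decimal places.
E[X_{t+1} \mid \mathcal F_t] = -1.5830

For an AR(p) model X_t = c + sum_i phi_i X_{t-i} + eps_t, the
one-step-ahead conditional mean is
  E[X_{t+1} | X_t, ...] = c + sum_i phi_i X_{t+1-i}.
Substitute known values:
  E[X_{t+1} | ...] = (-0.223) * (1) + (-0.295) * (-1) + (0.331) * (-5)
                   = -1.5830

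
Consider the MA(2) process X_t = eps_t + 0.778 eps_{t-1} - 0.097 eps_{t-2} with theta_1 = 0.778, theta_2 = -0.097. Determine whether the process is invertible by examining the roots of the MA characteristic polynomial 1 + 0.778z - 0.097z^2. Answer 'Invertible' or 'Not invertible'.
\text{Invertible}

The MA(q) characteristic polynomial is P(z) = 1 + 0.778z - 0.097z^2.
Invertibility requires all roots to lie outside the unit circle, i.e. |z| > 1 for every root.
Set 1 + (0.778) z + (-0.097) z^2 = 0, i.e. a z^2 + b z + c = 0 with a = -0.097, b = 0.778, c = 1.
Discriminant D = b^2 - 4ac = (0.778)^2 - 4*(-0.097)*1 = 0.605284 - (-0.388) = 0.993284.
D >= 0, so the roots are real: z = (-b +/- sqrt(D)) / (2a) = (-0.778 +/- 0.996636) / (-0.194).
  z_1 = (-0.778 + 0.996636) / (-0.194) = -1.127,   |z_1| = 1.127.
  z_2 = (-0.778 - 0.996636) / (-0.194) = 9.1476,   |z_2| = 9.1476.
Moduli of all roots: 1.1270, 9.1476.
All moduli strictly greater than 1? Yes.
Verdict: Invertible.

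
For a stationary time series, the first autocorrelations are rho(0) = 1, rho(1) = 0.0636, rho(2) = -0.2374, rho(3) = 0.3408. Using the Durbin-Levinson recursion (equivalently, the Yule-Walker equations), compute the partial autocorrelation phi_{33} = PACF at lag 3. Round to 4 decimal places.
\phi_{33} = 0.4000

The PACF at lag k is phi_{kk}, the last component of the solution
to the Yule-Walker system G_k phi = r_k where
  (G_k)_{ij} = rho(|i - j|), (r_k)_i = rho(i), i,j = 1..k.
Equivalently, Durbin-Levinson gives phi_{kk} iteratively:
  phi_{11} = rho(1)
  phi_{kk} = [rho(k) - sum_{j=1..k-1} phi_{k-1,j} rho(k-j)]
            / [1 - sum_{j=1..k-1} phi_{k-1,j} rho(j)],
  phi_{k,j} = phi_{k-1,j} - phi_{kk} phi_{k-1,k-j},  j = 1..k-1.
Step k = 1:
  phi_11 = rho(1) = 0.0636.
Step k = 2:
  phi_22 = [rho(2) - phi_11 rho(1)] / [1 - phi_11 rho(1)] = [-0.2374 - (0.0636)(0.0636)] / [1 - (0.0636)(0.0636)]
         = -0.24144496 / 0.99595504 = -0.242426.
  Update: phi_21 = phi_11 - phi_22 phi_11 = 0.0636 - (-0.242426)(0.0636) = 0.079018.
Step k = 3:
  phi_33 = [rho(3) - phi_21 rho(2) - phi_22 rho(1)] / [1 - phi_21 rho(1) - phi_22 rho(2)]
    numerator   = 0.3408 - (0.079018)(-0.2374) - (-0.242426)(0.0636) = 0.3749772
    denominator = 1 - (0.079018)(0.0636) - (-0.242426)(-0.2374) = 0.93742261
  phi_33 = 0.3749772 / 0.93742261 = 0.4.
Therefore phi_{33} = 0.4000.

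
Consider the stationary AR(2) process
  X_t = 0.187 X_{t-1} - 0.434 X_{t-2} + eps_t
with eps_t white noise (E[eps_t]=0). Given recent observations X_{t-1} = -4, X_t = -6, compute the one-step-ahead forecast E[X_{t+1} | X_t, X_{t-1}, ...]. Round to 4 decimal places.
E[X_{t+1} \mid \mathcal F_t] = 0.6140

For an AR(p) model X_t = c + sum_i phi_i X_{t-i} + eps_t, the
one-step-ahead conditional mean is
  E[X_{t+1} | X_t, ...] = c + sum_i phi_i X_{t+1-i}.
Substitute known values:
  E[X_{t+1} | ...] = (0.187) * (-6) + (-0.434) * (-4)
                   = 0.6140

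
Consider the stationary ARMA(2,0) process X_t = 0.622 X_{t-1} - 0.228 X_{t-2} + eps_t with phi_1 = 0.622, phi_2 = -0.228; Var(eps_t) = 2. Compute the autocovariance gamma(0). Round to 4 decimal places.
\gamma(0) = 2.8377

Multiply the model equation by X_{t-k} and take expectations. With theta_0 = psi_0 = 1 and psi_j the MA(infinity) weights, this gives
  gamma(k) - sum_i phi_i gamma(k-i) = c_k,
  c_k = sigma^2 * sum_{j=k..q} theta_j psi_{j-k}   (c_k = 0 for k > q),
using gamma(-m) = gamma(m).
Pure AR (q = 0): c_0 = sigma^2 = 2, c_k = 0 for k >= 1.
Equations for k = 0, 1, 2 (AR order 2, c_2 = 0):
  (E0) gamma(0) = phi_1 gamma(1) + phi_2 gamma(2) + c_0
  (E1) gamma(1) = phi_1 gamma(0) + phi_2 gamma(1) + c_1
  (E2) gamma(2) = phi_1 gamma(1) + phi_2 gamma(0)
From (E1): gamma(1) = A gamma(0) + B with
  A = phi_1 / (1 - phi_2) = 0.622 / 1.228 = 0.506515,   B = c_1 / (1 - phi_2) = 0 / 1.228 = 0.
Insert (E2) into (E0): gamma(0) (1 - phi_2^2) = phi_1 (1 + phi_2) gamma(1) + c_0.
  phi_1 (1 + phi_2) = (0.622)(0.772) = 0.480184,   1 - phi_2^2 = 0.948016.
Replace gamma(1) by A gamma(0) + B and collect gamma(0):
  gamma(0) [0.948016 - (0.480184)(0.506515)] = c_0 = 2
  gamma(0) * 0.704796 = 2
  gamma(0) = 2 / 0.704796 = 2.837701.
Therefore gamma(0) = 2.8377 (to 4 decimal places).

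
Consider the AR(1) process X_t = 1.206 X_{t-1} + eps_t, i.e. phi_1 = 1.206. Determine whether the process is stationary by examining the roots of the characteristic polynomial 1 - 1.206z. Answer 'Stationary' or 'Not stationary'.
\text{Not stationary}

The AR(p) characteristic polynomial is P(z) = 1 - 1.206z.
Stationarity requires all roots to lie outside the unit circle, i.e. |z| > 1 for every root.
This is linear in z: 1 + (-1.206) z = 0  =>  z = -1/(-1.206) = 0.829187,  |z| = 0.829187.
Moduli of all roots: 0.8292.
All moduli strictly greater than 1? No.
Verdict: Not stationary.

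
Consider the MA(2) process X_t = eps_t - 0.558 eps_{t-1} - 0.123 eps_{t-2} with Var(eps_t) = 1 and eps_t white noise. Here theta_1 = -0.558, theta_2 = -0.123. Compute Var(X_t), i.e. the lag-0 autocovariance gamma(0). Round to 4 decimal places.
\gamma(0) = 1.3265

For an MA(q) process X_t = eps_t + sum_i theta_i eps_{t-i} with
Var(eps_t) = sigma^2, the variance is
  gamma(0) = sigma^2 * (1 + sum_i theta_i^2).
  sum_i theta_i^2 = (-0.558)^2 + (-0.123)^2 = 0.311364 + 0.015129 = 0.326493.
  gamma(0) = 1 * (1 + 0.326493) = 1 * 1.326493 = 1.326493, which rounds to 1.3265.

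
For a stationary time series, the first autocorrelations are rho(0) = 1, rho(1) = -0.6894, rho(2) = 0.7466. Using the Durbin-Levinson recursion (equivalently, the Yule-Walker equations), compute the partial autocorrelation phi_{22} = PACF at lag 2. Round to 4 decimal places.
\phi_{22} = 0.5171

The PACF at lag k is phi_{kk}, the last component of the solution
to the Yule-Walker system G_k phi = r_k where
  (G_k)_{ij} = rho(|i - j|), (r_k)_i = rho(i), i,j = 1..k.
Equivalently, Durbin-Levinson gives phi_{kk} iteratively:
  phi_{11} = rho(1)
  phi_{kk} = [rho(k) - sum_{j=1..k-1} phi_{k-1,j} rho(k-j)]
            / [1 - sum_{j=1..k-1} phi_{k-1,j} rho(j)],
  phi_{k,j} = phi_{k-1,j} - phi_{kk} phi_{k-1,k-j},  j = 1..k-1.
Step k = 1:
  phi_11 = rho(1) = -0.6894.
Step k = 2:
  phi_22 = [rho(2) - phi_11 rho(1)] / [1 - phi_11 rho(1)] = [0.7466 - (-0.6894)(-0.6894)] / [1 - (-0.6894)(-0.6894)]
         = 0.27132764 / 0.52472764 = 0.5171.
Therefore phi_{22} = 0.5171.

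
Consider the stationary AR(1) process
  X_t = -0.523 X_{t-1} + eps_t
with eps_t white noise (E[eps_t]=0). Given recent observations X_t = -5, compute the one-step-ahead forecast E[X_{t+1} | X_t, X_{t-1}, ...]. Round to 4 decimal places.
E[X_{t+1} \mid \mathcal F_t] = 2.6150

For an AR(p) model X_t = c + sum_i phi_i X_{t-i} + eps_t, the
one-step-ahead conditional mean is
  E[X_{t+1} | X_t, ...] = c + sum_i phi_i X_{t+1-i}.
Substitute known values:
  E[X_{t+1} | ...] = (-0.523) * (-5)
                   = 2.6150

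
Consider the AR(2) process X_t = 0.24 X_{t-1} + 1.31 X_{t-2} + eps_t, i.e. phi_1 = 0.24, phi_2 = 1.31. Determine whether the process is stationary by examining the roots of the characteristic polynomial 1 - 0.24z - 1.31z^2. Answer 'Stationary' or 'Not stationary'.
\text{Not stationary}

The AR(p) characteristic polynomial is P(z) = 1 - 0.24z - 1.31z^2.
Stationarity requires all roots to lie outside the unit circle, i.e. |z| > 1 for every root.
Set 1 + (-0.24) z + (-1.31) z^2 = 0, i.e. a z^2 + b z + c = 0 with a = -1.31, b = -0.24, c = 1.
Discriminant D = b^2 - 4ac = (-0.24)^2 - 4*(-1.31)*1 = 0.0576 - (-5.24) = 5.2976.
D >= 0, so the roots are real: z = (-b +/- sqrt(D)) / (2a) = (0.24 +/- 2.301652) / (-2.62).
  z_1 = (0.24 + 2.301652) / (-2.62) = -0.9701,   |z_1| = 0.9701.
  z_2 = (0.24 - 2.301652) / (-2.62) = 0.7869,   |z_2| = 0.7869.
Moduli of all roots: 0.9701, 0.7869.
All moduli strictly greater than 1? No.
Verdict: Not stationary.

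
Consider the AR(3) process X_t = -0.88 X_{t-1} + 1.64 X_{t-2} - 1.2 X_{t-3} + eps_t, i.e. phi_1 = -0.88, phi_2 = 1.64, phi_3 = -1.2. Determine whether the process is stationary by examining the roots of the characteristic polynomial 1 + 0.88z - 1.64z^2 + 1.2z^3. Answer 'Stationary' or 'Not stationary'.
\text{Not stationary}

The AR(p) characteristic polynomial is P(z) = 1 + 0.88z - 1.64z^2 + 1.2z^3.
Stationarity requires all roots to lie outside the unit circle, i.e. |z| > 1 for every root.
Degree 3: look for a simple real root z0 first, then factor out (1 - z/z0) and solve the remaining quadratic.
Testing z0 = -0.5: P(-0.5) = 1 + (0.88)(-0.5) + (-1.64)(-0.5)^2 + (1.2)(-0.5)^3
  = 1 + (-0.44) + (-0.41) + (-0.15) = 0.  So z_0 = -0.5 is a root, |z_0| = 0.5.
Divide out the factor (1 + 2 z) = (1 - z/z0) (since 1/z0 = -2):
  P(z) = (1 + 2 z)(1 + (-1.12) z + (0.6) z^2)
  [check: z-coef -1.12 - (-2) = 0.88; z^2-coef 0.6 - (-2)(-1.12) = -1.64; z^3-coef -(-2)(0.6) = 1.2.]
Remaining roots from the quadratic factor 1 + (-1.12) z + (0.6) z^2:
  Set 1 + (-1.12) z + (0.6) z^2 = 0, i.e. a z^2 + b z + c = 0 with a = 0.6, b = -1.12, c = 1.
  Discriminant D = b^2 - 4ac = (-1.12)^2 - 4*(0.6)*1 = 1.2544 - (2.4) = -1.1456.
  D < 0, so the roots are the complex-conjugate pair z = (-b +/- i sqrt(-D)) / (2a) = 0.9333 +/- 0.8919i.
  For a conjugate pair |z|^2 = z * conj(z) = (product of roots) = c/a = 1/(0.6) = 1.666667, so |z| = sqrt(1.666667) = 1.291 for both roots.
Moduli of all roots: 0.5000, 1.2910, 1.2910.
All moduli strictly greater than 1? No.
Verdict: Not stationary.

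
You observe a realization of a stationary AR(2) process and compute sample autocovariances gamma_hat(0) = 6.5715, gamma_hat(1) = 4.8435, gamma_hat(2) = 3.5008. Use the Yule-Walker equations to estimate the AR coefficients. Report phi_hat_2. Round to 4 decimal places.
\hat\phi_{2} = -0.0230

The Yule-Walker equations for an AR(p) process read, in matrix form,
  Gamma_p phi = r_p,   with   (Gamma_p)_{ij} = gamma(|i - j|),
                       (r_p)_i = gamma(i),   i,j = 1..p.
Substitute the sample gammas (Toeplitz matrix and right-hand side of size 2):
  Gamma_p = [[6.5715, 4.8435], [4.8435, 6.5715]]
  r_p     = [4.8435, 3.5008]
Written out:
  6.5715 phi_1 + 4.8435 phi_2 = 4.8435
  4.8435 phi_1 + 6.5715 phi_2 = 3.5008
Solve by Cramer's rule:
  det = gamma(0)^2 - gamma(1)^2 = (6.5715)^2 - (4.8435)^2 = 43.18461225 - 23.45949225 = 19.72512
  phi_hat_1 = [gamma(1) gamma(0) - gamma(1) gamma(2)] / det = [(4.8435)(6.5715) - (4.8435)(3.5008)] / 19.72512 = 14.87293545 / 19.72512 = 0.754
  phi_hat_2 = [gamma(0) gamma(2) - gamma(1)^2] / det = [(6.5715)(3.5008) - (4.8435)^2] / 19.72512 = -0.45398505 / 19.72512 = -0.023
So phi_hat = [0.7540, -0.0230].
Therefore phi_hat_2 = -0.0230.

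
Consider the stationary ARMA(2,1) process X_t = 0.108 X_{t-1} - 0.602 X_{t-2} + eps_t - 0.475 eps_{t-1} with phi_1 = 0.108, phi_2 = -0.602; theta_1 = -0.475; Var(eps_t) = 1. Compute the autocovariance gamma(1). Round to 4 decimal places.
\gamma(1) = -0.1731

Multiply the model equation by X_{t-k} and take expectations. With theta_0 = psi_0 = 1 and psi_j the MA(infinity) weights, this gives
  gamma(k) - sum_i phi_i gamma(k-i) = c_k,
  c_k = sigma^2 * sum_{j=k..q} theta_j psi_{j-k}   (c_k = 0 for k > q),
using gamma(-m) = gamma(m).
psi-weights needed (psi_j = theta_j + sum_i phi_i psi_{j-i}):
  psi_1 = theta_1 + phi_1 = -0.475 + (0.108) = -0.367
Right-hand sides:
  c_0 = sigma^2 (1 + theta_1 psi_1) = 1 * (1 + (-0.475)(-0.367)) = 1 * 1.174325 = 1.174325
  c_1 = sigma^2 theta_1 = 1 * (-0.475) = -0.475
  c_2 = 0
Equations for k = 0, 1, 2 (AR order 2, c_2 = 0):
  (E0) gamma(0) = phi_1 gamma(1) + phi_2 gamma(2) + c_0
  (E1) gamma(1) = phi_1 gamma(0) + phi_2 gamma(1) + c_1
  (E2) gamma(2) = phi_1 gamma(1) + phi_2 gamma(0)
From (E1): gamma(1) = A gamma(0) + B with
  A = phi_1 / (1 - phi_2) = 0.108 / 1.602 = 0.067416,   B = c_1 / (1 - phi_2) = -0.475 / 1.602 = -0.296504.
Insert (E2) into (E0): gamma(0) (1 - phi_2^2) = phi_1 (1 + phi_2) gamma(1) + c_0.
  phi_1 (1 + phi_2) = (0.108)(0.398) = 0.042984,   1 - phi_2^2 = 0.637596.
Replace gamma(1) by A gamma(0) + B and collect gamma(0):
  gamma(0) [0.637596 - (0.042984)(0.067416)] = (0.042984)(-0.296504) + 1.174325
  gamma(0) * 0.634698 = 1.16158
  gamma(0) = 1.16158 / 0.634698 = 1.83013.
  gamma(1) = A gamma(0) + B = (0.067416)(1.83013) + (-0.296504) = -0.173125.
Therefore gamma(1) = -0.1731 (to 4 decimal places).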